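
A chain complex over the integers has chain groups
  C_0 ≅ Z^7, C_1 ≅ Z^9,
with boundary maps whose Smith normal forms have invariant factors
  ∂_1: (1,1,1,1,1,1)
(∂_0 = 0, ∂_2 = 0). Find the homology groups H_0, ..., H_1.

H_0: b_0 = 7 − 0 − 6 = 1; torsion from ∂_1 factors > 1: none. So H_0 ≅ Z.
H_1: b_1 = 9 − 6 − 0 = 3; torsion from ∂_2 factors > 1: none. So H_1 ≅ Z^3.

H_0 ≅ Z,  H_1 ≅ Z^3.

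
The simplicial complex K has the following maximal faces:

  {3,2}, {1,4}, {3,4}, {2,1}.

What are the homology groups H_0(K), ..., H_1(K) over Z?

Fix the vertex order 1 < 2 < 3 < 4 and write every simplex with vertices in increasing order. Then dim K = 1 and the simplices of K are:

  0-simplices (4): [1], [2], [3], [4]
  1-simplices (4): [1,2], [1,4], [2,3], [3,4]

so the chain groups are C_0 ≅ Z^4, C_1 ≅ Z^4.

Boundary ∂_1: C_1 → C_0 sends each edge [p,q] (with p < q) to q − p. For instance
  ∂[1,2] = [2] − [1].
This gives a 4×4 integer matrix of rank 3; reducing to Smith normal form yields diagonal entries (1,1,1).

From H_k ≅ ker(∂_k) / im(∂_{k+1}) we obtain:

  H_0: rank C_0 − rank ∂_1 = 4 − 3 = 1, and the invariant factors of ∂_1 are all 1, so H_0 ≅ Z.
  H_1: rank ker ∂_1 − rank ∂_2 = (4 − 3) − 0 = 1, and there is no ∂_2, so H_1 ≅ Z.

As a check, the Euler characteristic is 4 − 4 = 0, which agrees with 1 − 1 = 0.

H_0 ≅ Z,  H_1 ≅ Z.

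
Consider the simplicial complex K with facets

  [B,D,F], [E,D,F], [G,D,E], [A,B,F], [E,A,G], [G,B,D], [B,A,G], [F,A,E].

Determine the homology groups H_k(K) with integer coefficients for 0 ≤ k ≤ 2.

Take the total order A < B < D < E < F < G on the vertex set. Then K (dimension 2) consists of the simplices:

  0-simplices (6): A, B, D, E, F, G
  1-simplices (12): AB, AE, AF, AG, BD, BF, BG, DE, DF, DG, EF, EG
  2-simplices (8): ABF, ABG, AEF, AEG, BDF, BDG, DEF, DEG

giving chain groups C_0 ≅ Z^6, C_1 ≅ Z^12, C_2 ≅ Z^8.

Boundary ∂_1: C_1 → C_0 is given by ∂[p,q] = [q] − [p]. For instance
  ∂AG = G − A.
The 6×12 boundary matrix has rank 5 and Smith normal form diag(1,1,1,1,1).

∂_2: C_2 → C_1 sends each 2-simplex [p,q,r] to [q,r] − [p,r] + [p,q]. For instance
  ∂AEG = EG − AG + AE,
  ∂DEF = EF − DF + DE.
The resulting 12×8 matrix has rank 7, and its Smith normal form has invariant factors (1,1,1,1,1,1,1).

Reading off H_k = ker ∂_k / im ∂_{k+1}:

  H_0: rank C_0 − rank ∂_1 = 6 − 5 = 1, and the invariant factors of ∂_1 are all 1, so H_0 ≅ Z.
  H_1: rank ker ∂_1 − rank ∂_2 = (12 − 5) − 7 = 0, and the invariant factors of ∂_2 are all 1, so H_1 ≅ 0.
  H_2: rank ker ∂_2 − rank ∂_3 = (8 − 7) − 0 = 1, and there is no ∂_3, so H_2 ≅ Z.

H_0 ≅ Z,  H_1 = 0,  H_2 ≅ Z.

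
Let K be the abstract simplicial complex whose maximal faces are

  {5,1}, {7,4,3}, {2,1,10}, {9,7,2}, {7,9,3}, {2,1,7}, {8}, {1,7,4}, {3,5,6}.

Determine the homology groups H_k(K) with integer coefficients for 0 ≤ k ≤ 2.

We work with the vertex ordering 1 < 2 < 3 < 4 < 5 < 6 < 7 < 8 < 9 < 10. The simplices of K, each written with vertices in increasing order, are:

  0-simplices (10): [1], [2], [3], [4], [5], [6], [7], [8], [9], [10]
  1-simplices (16): [1,2], [1,4], [1,5], [1,7], [1,10], [2,7], [2,9], [2,10], [3,4], [3,5], [3,6], [3,7], [3,9], [4,7], [5,6], [7,9]
  2-simplices (7): [1,2,7], [1,2,10], [1,4,7], [2,7,9], [3,4,7], [3,5,6], [3,7,9]

Hence C_0 ≅ Z^10, C_1 ≅ Z^16, C_2 ≅ Z^7.

Boundary ∂_1: C_1 → C_0 sends each edge [p,q] (with p < q) to q − p. For instance
  ∂[2,9] = [9] − [2].
This gives a 10×16 integer matrix of rank 8; reducing to Smith normal form yields diagonal entries (1,1,1,1,1,1,1,1).

Boundary ∂_2: C_2 → C_1 sends each 2-simplex [p,q,r] to [q,r] − [p,r] + [p,q]. For instance
  ∂[3,5,6] = [5,6] − [3,6] + [3,5],
  ∂[1,4,7] = [4,7] − [1,7] + [1,4].
As a 16×7 matrix over Z this has rank 7, with invariant factors (1,1,1,1,1,1,1).

Reading off H_k = ker ∂_k / im ∂_{k+1}:

  H_0: rank C_0 − rank ∂_1 = 10 − 8 = 2, and the invariant factors of ∂_1 are all 1, so H_0 ≅ Z^2.
  H_1: rank ker ∂_1 − rank ∂_2 = (16 − 8) − 7 = 1, and the invariant factors of ∂_2 are all 1, so H_1 ≅ Z.
  H_2: rank ker ∂_2 − rank ∂_3 = (7 − 7) − 0 = 0, and there is no ∂_3, so H_2 ≅ 0.

H_0 = Z^2,  H_1 = Z,  H_2 = 0.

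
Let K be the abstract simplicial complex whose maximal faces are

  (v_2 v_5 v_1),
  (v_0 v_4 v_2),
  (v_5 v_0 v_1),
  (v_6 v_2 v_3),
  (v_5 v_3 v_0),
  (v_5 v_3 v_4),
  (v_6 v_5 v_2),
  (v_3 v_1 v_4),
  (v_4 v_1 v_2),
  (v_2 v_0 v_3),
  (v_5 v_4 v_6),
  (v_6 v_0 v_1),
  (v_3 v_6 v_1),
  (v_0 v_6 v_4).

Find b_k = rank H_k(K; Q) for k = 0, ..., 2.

K has 7 vertices, 21 edges, 14 triangles.
rank ∂_0 = 0, rank ∂_1 = 6 ⇒ b_0 = 7 − 0 − 6 = 1; all invariant factors of ∂_1 are 1 so no torsion. So H_0 = Z.
rank ∂_1 = 6, rank ∂_2 = 13 ⇒ b_1 = 21 − 6 − 13 = 2; all invariant factors of ∂_2 are 1 so no torsion. So H_1 = Z^2.
rank ∂_2 = 13, rank ∂_3 = 0 ⇒ b_2 = 14 − 13 − 0 = 1. So H_2 = Z.

b_0 = 1, b_1 = 2, b_2 = 1.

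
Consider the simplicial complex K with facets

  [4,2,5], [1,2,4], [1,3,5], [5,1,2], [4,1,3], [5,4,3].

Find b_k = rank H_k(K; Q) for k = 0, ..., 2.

b_0 = 1, b_1 = 0, b_2 = 1.

Fix the vertex order 1 < 2 < 3 < 4 < 5 and write every simplex with vertices in increasing order. Then dim K = 2 and the simplices of K are:

  0-simplices (5): [1], [2], [3], [4], [5]
  1-simplices (9): [1,2], [1,3], [1,4], [1,5], [2,4], [2,5], [3,4], [3,5], [4,5]
  2-simplices (6): [1,2,4], [1,2,5], [1,3,4], [1,3,5], [2,4,5], [3,4,5]

so the chain groups are C_0 ≅ Z^5, C_1 ≅ Z^9, C_2 ≅ Z^6.

The boundary map ∂_1: C_1 → C_0 maps an edge to its endpoints' difference, ∂[p,q] = q − p. For instance
  ∂[2,4] = [4] − [2].
As a 5×9 matrix over Z this has rank 4, with invariant factors (1,1,1,1).

The boundary map ∂_2: C_2 → C_1 acts by ∂[p,q,r] = [q,r] − [p,r] + [p,q]. For instance
  ∂[3,4,5] = [4,5] − [3,5] + [3,4],
  ∂[1,3,5] = [3,5] − [1,5] + [1,3].
This gives a 9×6 integer matrix of rank 5; reducing to Smith normal form yields diagonal entries (1,1,1,1,1).

Reading off H_k = ker ∂_k / im ∂_{k+1}:

  H_0: rank C_0 − rank ∂_1 = 5 − 4 = 1, and the invariant factors of ∂_1 are all 1, so H_0 = Z.
  H_1: rank ker ∂_1 − rank ∂_2 = (9 − 4) − 5 = 0, and the invariant factors of ∂_2 are all 1, so H_1 = 0.
  H_2: rank ker ∂_2 − rank ∂_3 = (6 − 5) − 0 = 1, and there is no ∂_3, so H_2 = Z.

Hence the Betti numbers are b_0 = 1, b_1 = 0, b_2 = 1.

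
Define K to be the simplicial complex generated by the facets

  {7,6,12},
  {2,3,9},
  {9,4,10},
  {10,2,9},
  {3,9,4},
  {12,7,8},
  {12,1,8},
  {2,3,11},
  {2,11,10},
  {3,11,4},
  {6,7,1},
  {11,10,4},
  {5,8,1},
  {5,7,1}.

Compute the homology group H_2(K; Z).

H_2 = Z.

K has 12 vertices, 24 edges, 14 triangles.
rank ∂_2 = 13, rank ∂_3 = 0 ⇒ b_2 = 14 − 13 − 0 = 1. So H_2 = Z.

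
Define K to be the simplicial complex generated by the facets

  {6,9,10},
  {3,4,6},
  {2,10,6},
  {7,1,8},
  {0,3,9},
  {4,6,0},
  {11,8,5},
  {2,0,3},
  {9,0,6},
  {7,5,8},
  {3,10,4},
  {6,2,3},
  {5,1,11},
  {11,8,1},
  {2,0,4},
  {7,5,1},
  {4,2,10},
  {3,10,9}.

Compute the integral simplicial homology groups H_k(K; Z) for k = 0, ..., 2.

H_0 = Z^2,  H_1 = Z/2Z,  H_2 = Z.

Fix the vertex order 0 < 1 < 2 < 3 < 4 < 5 < 6 < 7 < 8 < 9 < 10 < 11 and write every simplex with vertices in increasing order. Then dim K = 2 and the simplices of K are:

  0-simplices (12): [0], [1], [2], [3], [4], [5], [6], [7], [8], [9], [10], [11]
  1-simplices (27): (27 of them)
  2-simplices (18): (18 of them)

Hence C_0 ≅ Z^12, C_1 ≅ Z^27, C_2 ≅ Z^18.

∂_1: C_1 → C_0 is given by ∂[p,q] = [q] − [p]. For instance
  ∂[3,9] = [9] − [3].
As a 12×27 matrix over Z this has rank 10, with invariant factors (1,1,1,1,1,1,1,1,1,1).

∂_2: C_2 → C_1 acts by ∂[p,q,r] = [q,r] − [p,r] + [p,q]. For instance
  ∂[0,6,9] = [6,9] − [0,9] + [0,6],
  ∂[3,4,10] = [4,10] − [3,10] + [3,4].
This gives a 27×18 integer matrix of rank 17; reducing to Smith normal form yields diagonal entries (1,1,1,1,1,1,1,1,1,1,1,1,1,1,1,1,2).

From H_k ≅ ker(∂_k) / im(∂_{k+1}) we obtain:

  H_0: rank C_0 − rank ∂_1 = 12 − 10 = 2, and the invariant factors of ∂_1 are all 1, so H_0 = Z^2.
  H_1: rank ker ∂_1 − rank ∂_2 = (27 − 10) − 17 = 0, and ∂_2 has invariant factor 2 > 1, so H_1 = Z/2Z.
  H_2: rank ker ∂_2 − rank ∂_3 = (18 − 17) − 0 = 1, and there is no ∂_3, so H_2 = Z.

As a check, the Euler characteristic is 12 − 27 + 18 = 3, which agrees with 2 − 0 + 1 = 3.
(K is a triangulation of the disjoint union of the real projective plane RP^2 and the 2-sphere S^2.)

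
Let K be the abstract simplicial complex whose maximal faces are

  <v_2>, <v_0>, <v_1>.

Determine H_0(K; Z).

K has 3 vertices.
rank ∂_0 = 0, rank ∂_1 = 0 ⇒ b_0 = 3 − 0 − 0 = 3. So H_0 = Z^3.

H_0 ≅ Z^3.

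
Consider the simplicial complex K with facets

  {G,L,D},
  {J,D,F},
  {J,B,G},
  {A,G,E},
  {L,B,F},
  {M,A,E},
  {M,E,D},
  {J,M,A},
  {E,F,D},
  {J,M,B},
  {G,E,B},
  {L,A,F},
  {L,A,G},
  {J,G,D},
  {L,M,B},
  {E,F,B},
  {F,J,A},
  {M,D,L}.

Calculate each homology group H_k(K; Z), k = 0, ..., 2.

H_0 = Z,  H_1 = Z^2,  H_2 = Z.

Take the total order A < B < D < E < F < G < J < L < M on the vertex set. Then K (dimension 2) consists of the simplices:

  0-simplices (9): A, B, D, E, F, G, J, L, M
  1-simplices (27): AE, AF, AG, AJ, AL, AM, BE, BF, BG, BJ, BL, BM, DE, DF, DG, DJ, DL, DM, EF, EG, EM, FJ, FL, GJ, GL, JM, LM
  2-simplices (18): AEG, AEM, AFJ, AFL, AGL, AJM, BEF, BEG, BFL, BGJ, BJM, BLM, DEF, DEM, DFJ, DGJ, DGL, DLM

so the chain groups are C_0 ≅ Z^9, C_1 ≅ Z^27, C_2 ≅ Z^18.

The boundary map ∂_1: C_1 → C_0 sends each edge [p,q] (with p < q) to q − p.
As a 9×27 matrix over Z this has rank 8, with invariant factors (1,1,1,1,1,1,1,1).

The boundary map ∂_2: C_2 → C_1 sends each 2-simplex [p,q,r] to [q,r] − [p,r] + [p,q]. For instance
  ∂AEG = EG − AG + AE,
  ∂BJM = JM − BM + BJ.
As a 27×18 matrix over Z this has rank 17, with invariant factors (1,1,1,1,1,1,1,1,1,1,1,1,1,1,1,1,1).

From H_k ≅ ker(∂_k) / im(∂_{k+1}) we obtain:

  H_0: rank C_0 − rank ∂_1 = 9 − 8 = 1, and the invariant factors of ∂_1 are all 1, so H_0 = Z.
  H_1: rank ker ∂_1 − rank ∂_2 = (27 − 8) − 17 = 2, and the invariant factors of ∂_2 are all 1, so H_1 = Z^2.
  H_2: rank ker ∂_2 − rank ∂_3 = (18 − 17) − 0 = 1, and there is no ∂_3, so H_2 = Z.

As a check, the Euler characteristic is 9 − 27 + 18 = 0, which agrees with 1 − 2 + 1 = 0.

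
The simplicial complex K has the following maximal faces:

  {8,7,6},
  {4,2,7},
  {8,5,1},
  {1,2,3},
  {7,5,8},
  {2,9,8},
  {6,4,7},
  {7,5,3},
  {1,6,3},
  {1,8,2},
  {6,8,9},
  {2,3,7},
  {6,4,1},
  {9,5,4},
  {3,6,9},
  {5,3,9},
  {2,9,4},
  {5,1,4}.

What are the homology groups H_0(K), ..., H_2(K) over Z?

H_0 = Z,  H_1 = Z^2,  H_2 = Z.

Order the vertices as 1 < 2 < 3 < 4 < 5 < 6 < 7 < 8 < 9. Listing each simplex with vertices in this order, K has dimension 2 with simplices:

  0-simplices (9): [1], [2], [3], [4], [5], [6], [7], [8], [9]
  1-simplices (27): (27 of them)
  2-simplices (18): [1,2,3], [1,2,8], [1,3,6], [1,4,5], [1,4,6], [1,5,8], [2,3,7], [2,4,7], [2,4,9], [2,8,9], [3,5,7], [3,5,9], [3,6,9], [4,5,9], [4,6,7], [5,7,8], [6,7,8], [6,8,9]

Hence C_0 ≅ Z^9, C_1 ≅ Z^27, C_2 ≅ Z^18.

∂_1: C_1 → C_0 sends each edge [p,q] (with p < q) to q − p. For instance
  ∂[7,8] = [8] − [7].
This gives a 9×27 integer matrix of rank 8; reducing to Smith normal form yields diagonal entries (1,1,1,1,1,1,1,1).

The boundary map ∂_2: C_2 → C_1 acts by ∂[p,q,r] = [q,r] − [p,r] + [p,q]. For instance
  ∂[2,4,9] = [4,9] − [2,9] + [2,4],
  ∂[1,2,3] = [2,3] − [1,3] + [1,2].
The resulting 27×18 matrix has rank 17, and its Smith normal form has invariant factors (1,1,1,1,1,1,1,1,1,1,1,1,1,1,1,1,1).

Reading off H_k = ker ∂_k / im ∂_{k+1}:

  H_0: rank C_0 − rank ∂_1 = 9 − 8 = 1, and the invariant factors of ∂_1 are all 1, so H_0 = Z.
  H_1: rank ker ∂_1 − rank ∂_2 = (27 − 8) − 17 = 2, and the invariant factors of ∂_2 are all 1, so H_1 = Z^2.
  H_2: rank ker ∂_2 − rank ∂_3 = (18 − 17) − 0 = 1, and there is no ∂_3, so H_2 = Z.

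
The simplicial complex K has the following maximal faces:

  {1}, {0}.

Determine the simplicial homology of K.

H_0 ≅ Z^2.

Fix the vertex order 0 < 1 and write every simplex with vertices in increasing order. Then dim K = 0 and the simplices of K are:

  0-simplices (2): [0], [1]

giving chain groups C_0 ≅ Z^2.

Reading off H_k = ker ∂_k / im ∂_{k+1}:

  H_0: rank C_0 − rank ∂_1 = 2 − 0 = 2, and there is no ∂_1, so H_0 = Z^2.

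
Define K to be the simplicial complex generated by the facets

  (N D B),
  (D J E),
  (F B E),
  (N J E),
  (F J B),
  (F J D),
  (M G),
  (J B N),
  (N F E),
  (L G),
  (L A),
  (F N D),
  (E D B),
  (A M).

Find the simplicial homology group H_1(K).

H_1 ≅ Z ⊕ Z/2.

Take the total order A < B < D < E < F < G < J < L < M < N on the vertex set. Then K (dimension 2) consists of the simplices:

  0-simplices (10): A, B, D, E, F, G, J, L, M, N
  1-simplices (19): AL, AM, BD, BE, BF, BJ, BN, DE, DF, DJ, DN, EF, EJ, EN, FJ, FN, GL, GM, JN
  2-simplices (10): BDE, BDN, BEF, BFJ, BJN, DEJ, DFJ, DFN, EFN, EJN

so the chain groups are C_0 ≅ Z^10, C_1 ≅ Z^19, C_2 ≅ Z^10.

∂_1: C_1 → C_0 sends each edge [p,q] (with p < q) to q − p.
As a 10×19 matrix over Z this has rank 8, with invariant factors (1,1,1,1,1,1,1,1).

The boundary map ∂_2: C_2 → C_1 sends each 2-simplex [p,q,r] to [q,r] − [p,r] + [p,q]. For instance
  ∂BEF = EF − BF + BE,
  ∂BDN = DN − BN + BD.
The resulting 19×10 matrix has rank 10, and its Smith normal form has invariant factors (1,1,1,1,1,1,1,1,1,2).

From H_k ≅ ker(∂_k) / im(∂_{k+1}) we obtain:

  H_1: rank ker ∂_1 − rank ∂_2 = (19 − 8) − 10 = 1, and ∂_2 has invariant factor 2 > 1, so H_1 ≅ Z ⊕ Z/2.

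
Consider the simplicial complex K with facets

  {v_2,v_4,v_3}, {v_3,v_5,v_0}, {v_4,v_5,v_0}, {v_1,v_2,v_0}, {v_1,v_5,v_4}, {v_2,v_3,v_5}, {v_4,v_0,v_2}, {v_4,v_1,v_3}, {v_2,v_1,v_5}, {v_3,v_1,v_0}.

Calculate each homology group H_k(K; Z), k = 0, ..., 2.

H_0 ≅ Z,  H_1 ≅ Z/2Z,  H_2 = 0.

K has 6 vertices, 15 edges, 10 triangles.
rank ∂_0 = 0, rank ∂_1 = 5 ⇒ b_0 = 6 − 0 − 5 = 1; all invariant factors of ∂_1 are 1 so no torsion. So H_0 ≅ Z.
rank ∂_1 = 5, rank ∂_2 = 10 ⇒ b_1 = 15 − 5 − 10 = 0; ∂_2 has invariant factor(s) [2] giving torsion. So H_1 ≅ Z/2Z.
rank ∂_2 = 10, rank ∂_3 = 0 ⇒ b_2 = 10 − 10 − 0 = 0. So H_2 ≅ 0.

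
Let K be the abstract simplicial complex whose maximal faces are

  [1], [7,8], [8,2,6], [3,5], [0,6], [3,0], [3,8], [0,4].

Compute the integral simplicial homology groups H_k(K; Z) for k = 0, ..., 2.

Fix the vertex order 0 < 1 < 2 < 3 < 4 < 5 < 6 < 7 < 8 and write every simplex with vertices in increasing order. Then dim K = 2 and the simplices of K are:

  0-simplices (9): [0], [1], [2], [3], [4], [5], [6], [7], [8]
  1-simplices (9): [0,3], [0,4], [0,6], [2,6], [2,8], [3,5], [3,8], [6,8], [7,8]
  2-simplices (1): [2,6,8]

Hence C_0 ≅ Z^9, C_1 ≅ Z^9, C_2 ≅ Z^1.

The boundary map ∂_1: C_1 → C_0 is given by ∂[p,q] = [q] − [p]. For instance
  ∂[2,8] = [8] − [2].
This gives a 9×9 integer matrix of rank 7; reducing to Smith normal form yields diagonal entries (1,1,1,1,1,1,1).

∂_2: C_2 → C_1 sends each 2-simplex [p,q,r] to [q,r] − [p,r] + [p,q]. For instance
  ∂[2,6,8] = [6,8] − [2,8] + [2,6].
The 9×1 boundary matrix has rank 1 and Smith normal form diag(1).

Now H_k = ker ∂_k / im ∂_{k+1}, so:

  H_0: rank C_0 − rank ∂_1 = 9 − 7 = 2, and the invariant factors of ∂_1 are all 1, so H_0 ≅ Z^2.
  H_1: rank ker ∂_1 − rank ∂_2 = (9 − 7) − 1 = 1, and the invariant factors of ∂_2 are all 1, so H_1 ≅ Z.
  H_2: rank ker ∂_2 − rank ∂_3 = (1 − 1) − 0 = 0, and there is no ∂_3, so H_2 ≅ 0.

H_0 ≅ Z^2,  H_1 ≅ Z,  H_2 = 0.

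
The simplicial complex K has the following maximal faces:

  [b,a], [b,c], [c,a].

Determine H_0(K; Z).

H_0 ≅ Z.

Fix the vertex order a < b < c and write every simplex with vertices in increasing order. Then dim K = 1 and the simplices of K are:

  0-simplices (3): a, b, c
  1-simplices (3): ab, ac, bc

Hence C_0 ≅ Z^3, C_1 ≅ Z^3.

Boundary ∂_1: C_1 → C_0 is given by ∂[p,q] = [q] − [p].
This gives a 3×3 integer matrix of rank 2; reducing to Smith normal form yields diagonal entries (1,1).

Now H_k = ker ∂_k / im ∂_{k+1}, so:

  H_0: rank C_0 − rank ∂_1 = 3 − 2 = 1, and the invariant factors of ∂_1 are all 1, so H_0 ≅ Z.

(K is a triangulation of the circle S^1.)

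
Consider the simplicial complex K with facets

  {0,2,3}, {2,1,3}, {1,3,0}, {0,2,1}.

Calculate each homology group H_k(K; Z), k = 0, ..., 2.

Take the total order 0 < 1 < 2 < 3 on the vertex set. Then K (dimension 2) consists of the simplices:

  0-simplices (4): [0], [1], [2], [3]
  1-simplices (6): [0,1], [0,2], [0,3], [1,2], [1,3], [2,3]
  2-simplices (4): [0,1,2], [0,1,3], [0,2,3], [1,2,3]

giving chain groups C_0 ≅ Z^4, C_1 ≅ Z^6, C_2 ≅ Z^4.

The boundary map ∂_1: C_1 → C_0 sends each edge [p,q] (with p < q) to q − p. For instance
  ∂[0,2] = [2] − [0].
The 4×6 boundary matrix has rank 3 and Smith normal form diag(1,1,1).

Boundary ∂_2: C_2 → C_1 sends each 2-simplex [p,q,r] to [q,r] − [p,r] + [p,q]. For instance
  ∂[0,1,3] = [1,3] − [0,3] + [0,1],
  ∂[0,2,3] = [2,3] − [0,3] + [0,2].
As a 6×4 matrix over Z this has rank 3, with invariant factors (1,1,1).

Now H_k = ker ∂_k / im ∂_{k+1}, so:

  H_0: rank C_0 − rank ∂_1 = 4 − 3 = 1, and the invariant factors of ∂_1 are all 1, so H_0 ≅ Z.
  H_1: rank ker ∂_1 − rank ∂_2 = (6 − 3) − 3 = 0, and the invariant factors of ∂_2 are all 1, so H_1 ≅ 0.
  H_2: rank ker ∂_2 − rank ∂_3 = (4 − 3) − 0 = 1, and there is no ∂_3, so H_2 ≅ Z.

(K is a triangulation of the 2-sphere S^2.)

H_0 = Z,  H_1 = 0,  H_2 = Z.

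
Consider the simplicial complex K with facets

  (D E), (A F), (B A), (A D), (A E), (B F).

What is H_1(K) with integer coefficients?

We work with the vertex ordering A < B < D < E < F. The simplices of K, each written with vertices in increasing order, are:

  0-simplices (5): A, B, D, E, F
  1-simplices (6): AB, AD, AE, AF, BF, DE

giving chain groups C_0 ≅ Z^5, C_1 ≅ Z^6.

∂_1: C_1 → C_0 is given by ∂[p,q] = [q] − [p]. For instance
  ∂AF = F − A.
The 5×6 boundary matrix has rank 4 and Smith normal form diag(1,1,1,1).

Reading off H_k = ker ∂_k / im ∂_{k+1}:

  H_1: rank ker ∂_1 − rank ∂_2 = (6 − 4) − 0 = 2, and there is no ∂_2, so H_1 = Z^2.

(K is a triangulation of a wedge of 2 circles.)

H_1 ≅ Z^2.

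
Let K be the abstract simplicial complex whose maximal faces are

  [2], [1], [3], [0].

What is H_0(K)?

Take the total order 0 < 1 < 2 < 3 on the vertex set. Then K (dimension 0) consists of the simplices:

  0-simplices (4): [0], [1], [2], [3]

so the chain groups are C_0 ≅ Z^4.

Now H_k = ker ∂_k / im ∂_{k+1}, so:

  H_0: rank C_0 − rank ∂_1 = 4 − 0 = 4, and there is no ∂_1, so H_0 ≅ Z^4.

H_0 = Z^4.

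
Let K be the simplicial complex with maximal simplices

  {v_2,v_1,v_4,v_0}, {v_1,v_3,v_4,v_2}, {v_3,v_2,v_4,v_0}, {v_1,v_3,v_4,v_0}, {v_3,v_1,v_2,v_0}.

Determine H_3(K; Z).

H_3 ≅ Z.

K has 5 vertices, 10 edges, 10 triangles, 5 3-simplices.
rank ∂_3 = 4, rank ∂_4 = 0 ⇒ b_3 = 5 − 4 − 0 = 1. So H_3 = Z.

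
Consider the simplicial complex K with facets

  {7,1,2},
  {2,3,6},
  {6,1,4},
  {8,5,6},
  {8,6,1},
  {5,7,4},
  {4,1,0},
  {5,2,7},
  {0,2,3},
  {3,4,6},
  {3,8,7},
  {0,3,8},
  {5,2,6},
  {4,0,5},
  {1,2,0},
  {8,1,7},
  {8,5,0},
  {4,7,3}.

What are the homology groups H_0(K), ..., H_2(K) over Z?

We work with the vertex ordering 0 < 1 < 2 < 3 < 4 < 5 < 6 < 7 < 8. The simplices of K, each written with vertices in increasing order, are:

  0-simplices (9): [0], [1], [2], [3], [4], [5], [6], [7], [8]
  1-simplices (27): (27 of them)
  2-simplices (18): [0,1,2], [0,1,4], [0,2,3], [0,3,8], [0,4,5], [0,5,8], [1,2,7], [1,4,6], [1,6,8], [1,7,8], [2,3,6], [2,5,6], [2,5,7], [3,4,6], [3,4,7], [3,7,8], [4,5,7], [5,6,8]

so the chain groups are C_0 ≅ Z^9, C_1 ≅ Z^27, C_2 ≅ Z^18.

Boundary ∂_1: C_1 → C_0 maps an edge to its endpoints' difference, ∂[p,q] = q − p.
The resulting 9×27 matrix has rank 8, and its Smith normal form has invariant factors (1,1,1,1,1,1,1,1).

∂_2: C_2 → C_1 sends each 2-simplex [p,q,r] to [q,r] − [p,r] + [p,q]. For instance
  ∂[1,6,8] = [6,8] − [1,8] + [1,6],
  ∂[0,2,3] = [2,3] − [0,3] + [0,2].
As a 27×18 matrix over Z this has rank 17, with invariant factors (1,1,1,1,1,1,1,1,1,1,1,1,1,1,1,1,1).

Now H_k = ker ∂_k / im ∂_{k+1}, so:

  H_0: rank C_0 − rank ∂_1 = 9 − 8 = 1, and the invariant factors of ∂_1 are all 1, so H_0 ≅ Z.
  H_1: rank ker ∂_1 − rank ∂_2 = (27 − 8) − 17 = 2, and the invariant factors of ∂_2 are all 1, so H_1 ≅ Z^2.
  H_2: rank ker ∂_2 − rank ∂_3 = (18 − 17) − 0 = 1, and there is no ∂_3, so H_2 ≅ Z.

As a check, the Euler characteristic is 9 − 27 + 18 = 0, which agrees with 1 − 2 + 1 = 0.

H_0 = Z,  H_1 = Z^2,  H_2 = Z.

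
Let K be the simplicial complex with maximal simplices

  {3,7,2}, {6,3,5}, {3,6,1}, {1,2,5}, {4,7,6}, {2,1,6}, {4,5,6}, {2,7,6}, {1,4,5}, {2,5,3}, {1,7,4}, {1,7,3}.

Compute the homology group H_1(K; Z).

Take the total order 1 < 2 < 3 < 4 < 5 < 6 < 7 on the vertex set. Then K (dimension 2) consists of the simplices:

  0-simplices (7): [1], [2], [3], [4], [5], [6], [7]
  1-simplices (18): [1,2], [1,3], [1,4], [1,5], [1,6], [1,7], [2,3], [2,5], [2,6], [2,7], [3,5], [3,6], [3,7], [4,5], [4,6], [4,7], [5,6], [6,7]
  2-simplices (12): [1,2,5], [1,2,6], [1,3,6], [1,3,7], [1,4,5], [1,4,7], [2,3,5], [2,3,7], [2,6,7], [3,5,6], [4,5,6], [4,6,7]

Hence C_0 ≅ Z^7, C_1 ≅ Z^18, C_2 ≅ Z^12.

Boundary ∂_1: C_1 → C_0 is given by ∂[p,q] = [q] − [p].
This gives a 7×18 integer matrix of rank 6; reducing to Smith normal form yields diagonal entries (1,1,1,1,1,1).

Boundary ∂_2: C_2 → C_1 sends each 2-simplex [p,q,r] to [q,r] − [p,r] + [p,q]. For instance
  ∂[1,2,5] = [2,5] − [1,5] + [1,2],
  ∂[1,3,6] = [3,6] − [1,6] + [1,3].
The 18×12 boundary matrix has rank 12 and Smith normal form diag(1,1,1,1,1,1,1,1,1,1,1,2).

Reading off H_k = ker ∂_k / im ∂_{k+1}:

  H_1: rank ker ∂_1 − rank ∂_2 = (18 − 6) − 12 = 0, and ∂_2 has invariant factor 2 > 1, so H_1 ≅ Z_2.

H_1 ≅ Z_2.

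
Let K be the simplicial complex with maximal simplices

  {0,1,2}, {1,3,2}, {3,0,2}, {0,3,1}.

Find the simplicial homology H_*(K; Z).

H_0 = Z,  H_1 = 0,  H_2 = Z.

Fix the vertex order 0 < 1 < 2 < 3 and write every simplex with vertices in increasing order. Then dim K = 2 and the simplices of K are:

  0-simplices (4): [0], [1], [2], [3]
  1-simplices (6): [0,1], [0,2], [0,3], [1,2], [1,3], [2,3]
  2-simplices (4): [0,1,2], [0,1,3], [0,2,3], [1,2,3]

Hence C_0 ≅ Z^4, C_1 ≅ Z^6, C_2 ≅ Z^4.

Boundary ∂_1: C_1 → C_0 maps an edge to its endpoints' difference, ∂[p,q] = q − p. For instance
  ∂[2,3] = [3] − [2].
As a 4×6 matrix over Z this has rank 3, with invariant factors (1,1,1).

Boundary ∂_2: C_2 → C_1 sends each 2-simplex [p,q,r] to [q,r] − [p,r] + [p,q]. For instance
  ∂[0,2,3] = [2,3] − [0,3] + [0,2],
  ∂[0,1,2] = [1,2] − [0,2] + [0,1].
As a 6×4 matrix over Z this has rank 3, with invariant factors (1,1,1).

Now H_k = ker ∂_k / im ∂_{k+1}, so:

  H_0: rank C_0 − rank ∂_1 = 4 − 3 = 1, and the invariant factors of ∂_1 are all 1, so H_0 ≅ Z.
  H_1: rank ker ∂_1 − rank ∂_2 = (6 − 3) − 3 = 0, and the invariant factors of ∂_2 are all 1, so H_1 ≅ 0.
  H_2: rank ker ∂_2 − rank ∂_3 = (4 − 3) − 0 = 1, and there is no ∂_3, so H_2 ≅ Z.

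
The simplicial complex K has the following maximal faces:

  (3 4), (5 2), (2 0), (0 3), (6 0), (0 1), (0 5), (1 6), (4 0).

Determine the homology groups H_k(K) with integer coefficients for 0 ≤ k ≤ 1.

Order the vertices as 0 < 1 < 2 < 3 < 4 < 5 < 6. Listing each simplex with vertices in this order, K has dimension 1 with simplices:

  0-simplices (7): [0], [1], [2], [3], [4], [5], [6]
  1-simplices (9): [0,1], [0,2], [0,3], [0,4], [0,5], [0,6], [1,6], [2,5], [3,4]

giving chain groups C_0 ≅ Z^7, C_1 ≅ Z^9.

The boundary map ∂_1: C_1 → C_0 maps an edge to its endpoints' difference, ∂[p,q] = q − p.
The 7×9 boundary matrix has rank 6 and Smith normal form diag(1,1,1,1,1,1).

From H_k ≅ ker(∂_k) / im(∂_{k+1}) we obtain:

  H_0: rank C_0 − rank ∂_1 = 7 − 6 = 1, and the invariant factors of ∂_1 are all 1, so H_0 ≅ Z.
  H_1: rank ker ∂_1 − rank ∂_2 = (9 − 6) − 0 = 3, and there is no ∂_2, so H_1 ≅ Z^3.

As a check, the Euler characteristic is 7 − 9 = -2, which agrees with 1 − 3 = -2.
(K is a triangulation of a wedge of 3 circles.)

H_0 ≅ Z,  H_1 ≅ Z^3.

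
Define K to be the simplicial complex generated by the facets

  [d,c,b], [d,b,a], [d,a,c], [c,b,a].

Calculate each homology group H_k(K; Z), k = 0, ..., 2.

Take the total order a < b < c < d on the vertex set. Then K (dimension 2) consists of the simplices:

  0-simplices (4): a, b, c, d
  1-simplices (6): ab, ac, ad, bc, bd, cd
  2-simplices (4): abc, abd, acd, bcd

Hence C_0 ≅ Z^4, C_1 ≅ Z^6, C_2 ≅ Z^4.

The boundary map ∂_1: C_1 → C_0 is given by ∂[p,q] = [q] − [p].
The 4×6 boundary matrix has rank 3 and Smith normal form diag(1,1,1).

The boundary map ∂_2: C_2 → C_1 maps a triangle to the signed sum of its edges. For instance
  ∂bcd = cd − bd + bc,
  ∂abc = bc − ac + ab.
This gives a 6×4 integer matrix of rank 3; reducing to Smith normal form yields diagonal entries (1,1,1).

Now H_k = ker ∂_k / im ∂_{k+1}, so:

  H_0: rank C_0 − rank ∂_1 = 4 − 3 = 1, and the invariant factors of ∂_1 are all 1, so H_0 ≅ Z.
  H_1: rank ker ∂_1 − rank ∂_2 = (6 − 3) − 3 = 0, and the invariant factors of ∂_2 are all 1, so H_1 ≅ 0.
  H_2: rank ker ∂_2 − rank ∂_3 = (4 − 3) − 0 = 1, and there is no ∂_3, so H_2 ≅ Z.

H_0 = Z,  H_1 = 0,  H_2 = Z.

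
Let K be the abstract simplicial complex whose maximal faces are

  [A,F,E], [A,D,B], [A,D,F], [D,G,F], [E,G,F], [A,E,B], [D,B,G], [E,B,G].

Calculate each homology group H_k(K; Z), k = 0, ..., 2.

H_0 ≅ Z,  H_1 = 0,  H_2 ≅ Z.

We work with the vertex ordering A < B < D < E < F < G. The simplices of K, each written with vertices in increasing order, are:

  0-simplices (6): A, B, D, E, F, G
  1-simplices (12): AB, AD, AE, AF, BD, BE, BG, DF, DG, EF, EG, FG
  2-simplices (8): ABD, ABE, ADF, AEF, BDG, BEG, DFG, EFG

giving chain groups C_0 ≅ Z^6, C_1 ≅ Z^12, C_2 ≅ Z^8.

The boundary map ∂_1: C_1 → C_0 maps an edge to its endpoints' difference, ∂[p,q] = q − p. For instance
  ∂BG = G − B.
As a 6×12 matrix over Z this has rank 5, with invariant factors (1,1,1,1,1).

Boundary ∂_2: C_2 → C_1 acts by ∂[p,q,r] = [q,r] − [p,r] + [p,q]. For instance
  ∂DFG = FG − DG + DF,
  ∂ABD = BD − AD + AB.
As a 12×8 matrix over Z this has rank 7, with invariant factors (1,1,1,1,1,1,1).

From H_k ≅ ker(∂_k) / im(∂_{k+1}) we obtain:

  H_0: rank C_0 − rank ∂_1 = 6 − 5 = 1, and the invariant factors of ∂_1 are all 1, so H_0 = Z.
  H_1: rank ker ∂_1 − rank ∂_2 = (12 − 5) − 7 = 0, and the invariant factors of ∂_2 are all 1, so H_1 = 0.
  H_2: rank ker ∂_2 − rank ∂_3 = (8 − 7) − 0 = 1, and there is no ∂_3, so H_2 = Z.

As a check, the Euler characteristic is 6 − 12 + 8 = 2, which agrees with 1 − 0 + 1 = 2.
(K is a triangulation of the 2-sphere S^2.)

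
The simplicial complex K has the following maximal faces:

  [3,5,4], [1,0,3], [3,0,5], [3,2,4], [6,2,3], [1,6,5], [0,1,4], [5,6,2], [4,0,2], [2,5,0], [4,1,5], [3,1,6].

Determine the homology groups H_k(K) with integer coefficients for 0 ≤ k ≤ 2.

H_0 ≅ Z,  H_1 ≅ Z/2,  H_2 = 0.

We work with the vertex ordering 0 < 1 < 2 < 3 < 4 < 5 < 6. The simplices of K, each written with vertices in increasing order, are:

  0-simplices (7): [0], [1], [2], [3], [4], [5], [6]
  1-simplices (18): [0,1], [0,2], [0,3], [0,4], [0,5], [1,3], [1,4], [1,5], [1,6], [2,3], [2,4], [2,5], [2,6], [3,4], [3,5], [3,6], [4,5], [5,6]
  2-simplices (12): [0,1,3], [0,1,4], [0,2,4], [0,2,5], [0,3,5], [1,3,6], [1,4,5], [1,5,6], [2,3,4], [2,3,6], [2,5,6], [3,4,5]

so the chain groups are C_0 ≅ Z^7, C_1 ≅ Z^18, C_2 ≅ Z^12.

The boundary map ∂_1: C_1 → C_0 is given by ∂[p,q] = [q] − [p]. For instance
  ∂[1,3] = [3] − [1].
As a 7×18 matrix over Z this has rank 6, with invariant factors (1,1,1,1,1,1).

∂_2: C_2 → C_1 acts by ∂[p,q,r] = [q,r] − [p,r] + [p,q]. For instance
  ∂[0,1,3] = [1,3] − [0,3] + [0,1],
  ∂[0,1,4] = [1,4] − [0,4] + [0,1].
This gives a 18×12 integer matrix of rank 12; reducing to Smith normal form yields diagonal entries (1,1,1,1,1,1,1,1,1,1,1,2).

From H_k ≅ ker(∂_k) / im(∂_{k+1}) we obtain:

  H_0: rank C_0 − rank ∂_1 = 7 − 6 = 1, and the invariant factors of ∂_1 are all 1, so H_0 ≅ Z.
  H_1: rank ker ∂_1 − rank ∂_2 = (18 − 6) − 12 = 0, and ∂_2 has invariant factor 2 > 1, so H_1 ≅ Z/2.
  H_2: rank ker ∂_2 − rank ∂_3 = (12 − 12) − 0 = 0, and there is no ∂_3, so H_2 ≅ 0.

As a check, the Euler characteristic is 7 − 18 + 12 = 1, which agrees with 1 − 0 + 0 = 1.
(K is a triangulation of the real projective plane RP^2.)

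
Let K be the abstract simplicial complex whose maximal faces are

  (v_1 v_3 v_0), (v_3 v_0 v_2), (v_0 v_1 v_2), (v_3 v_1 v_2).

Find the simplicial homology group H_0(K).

H_0 = Z.

K has 4 vertices, 6 edges, 4 triangles.
rank ∂_0 = 0, rank ∂_1 = 3 ⇒ b_0 = 4 − 0 − 3 = 1; all invariant factors of ∂_1 are 1 so no torsion. So H_0 = Z.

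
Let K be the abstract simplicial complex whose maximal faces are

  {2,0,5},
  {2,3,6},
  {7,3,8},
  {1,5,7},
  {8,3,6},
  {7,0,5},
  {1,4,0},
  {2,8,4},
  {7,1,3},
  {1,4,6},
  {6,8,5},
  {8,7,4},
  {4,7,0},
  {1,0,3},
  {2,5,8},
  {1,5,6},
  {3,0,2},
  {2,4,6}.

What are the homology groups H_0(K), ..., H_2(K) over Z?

H_0 = Z,  H_1 = Z ⊕ Z_2,  H_2 = 0.

Fix the vertex order 0 < 1 < 2 < 3 < 4 < 5 < 6 < 7 < 8 and write every simplex with vertices in increasing order. Then dim K = 2 and the simplices of K are:

  0-simplices (9): [0], [1], [2], [3], [4], [5], [6], [7], [8]
  1-simplices (27): (27 of them)
  2-simplices (18): [0,1,3], [0,1,4], [0,2,3], [0,2,5], [0,4,7], [0,5,7], [1,3,7], [1,4,6], [1,5,6], [1,5,7], [2,3,6], [2,4,6], [2,4,8], [2,5,8], [3,6,8], [3,7,8], [4,7,8], [5,6,8]

giving chain groups C_0 ≅ Z^9, C_1 ≅ Z^27, C_2 ≅ Z^18.

The boundary map ∂_1: C_1 → C_0 maps an edge to its endpoints' difference, ∂[p,q] = q − p.
This gives a 9×27 integer matrix of rank 8; reducing to Smith normal form yields diagonal entries (1,1,1,1,1,1,1,1).

The boundary map ∂_2: C_2 → C_1 maps a triangle to the signed sum of its edges. For instance
  ∂[0,1,4] = [1,4] − [0,4] + [0,1],
  ∂[1,5,7] = [5,7] − [1,7] + [1,5].
The 27×18 boundary matrix has rank 18 and Smith normal form diag(1,1,1,1,1,1,1,1,1,1,1,1,1,1,1,1,1,2).

Computing H_k = (kernel of ∂_k) / (image of ∂_{k+1}):

  H_0: rank C_0 − rank ∂_1 = 9 − 8 = 1, and the invariant factors of ∂_1 are all 1, so H_0 ≅ Z.
  H_1: rank ker ∂_1 − rank ∂_2 = (27 − 8) − 18 = 1, and ∂_2 has invariant factor 2 > 1, so H_1 ≅ Z ⊕ Z_2.
  H_2: rank ker ∂_2 − rank ∂_3 = (18 − 18) − 0 = 0, and there is no ∂_3, so H_2 ≅ 0.

(K is a triangulation of the Klein bottle.)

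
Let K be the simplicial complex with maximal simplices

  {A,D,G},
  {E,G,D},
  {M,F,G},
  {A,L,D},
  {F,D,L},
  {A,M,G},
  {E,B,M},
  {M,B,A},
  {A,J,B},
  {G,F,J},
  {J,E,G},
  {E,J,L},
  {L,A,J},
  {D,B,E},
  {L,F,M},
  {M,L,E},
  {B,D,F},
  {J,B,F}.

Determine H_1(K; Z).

Order the vertices as A < B < D < E < F < G < J < L < M. Listing each simplex with vertices in this order, K has dimension 2 with simplices:

  0-simplices (9): A, B, D, E, F, G, J, L, M
  1-simplices (27): AB, AD, AG, AJ, AL, AM, BD, BE, BF, BJ, BM, DE, DF, DG, DL, EG, EJ, EL, EM, FG, FJ, FL, FM, GJ, GM, JL, LM
  2-simplices (18): ABJ, ABM, ADG, ADL, AGM, AJL, BDE, BDF, BEM, BFJ, DEG, DFL, EGJ, EJL, ELM, FGJ, FGM, FLM

giving chain groups C_0 ≅ Z^9, C_1 ≅ Z^27, C_2 ≅ Z^18.

∂_1: C_1 → C_0 is given by ∂[p,q] = [q] − [p]. For instance
  ∂AD = D − A.
This gives a 9×27 integer matrix of rank 8; reducing to Smith normal form yields diagonal entries (1,1,1,1,1,1,1,1).

The boundary map ∂_2: C_2 → C_1 acts by ∂[p,q,r] = [q,r] − [p,r] + [p,q]. For instance
  ∂BDF = DF − BF + BD,
  ∂DFL = FL − DL + DF.
The resulting 27×18 matrix has rank 17, and its Smith normal form has invariant factors (1,1,1,1,1,1,1,1,1,1,1,1,1,1,1,1,1).

Reading off H_k = ker ∂_k / im ∂_{k+1}:

  H_1: rank ker ∂_1 − rank ∂_2 = (27 − 8) − 17 = 2, and the invariant factors of ∂_2 are all 1, so H_1 = Z^2.

H_1 ≅ Z^2.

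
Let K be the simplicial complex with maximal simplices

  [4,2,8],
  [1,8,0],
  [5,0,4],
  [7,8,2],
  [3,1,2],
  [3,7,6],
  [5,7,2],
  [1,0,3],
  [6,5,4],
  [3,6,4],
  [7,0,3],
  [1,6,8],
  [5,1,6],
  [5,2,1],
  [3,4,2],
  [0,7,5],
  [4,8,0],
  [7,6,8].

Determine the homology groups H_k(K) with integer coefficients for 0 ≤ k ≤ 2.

H_0 ≅ Z,  H_1 ≅ Z^2,  H_2 ≅ Z.

We work with the vertex ordering 0 < 1 < 2 < 3 < 4 < 5 < 6 < 7 < 8. The simplices of K, each written with vertices in increasing order, are:

  0-simplices (9): [0], [1], [2], [3], [4], [5], [6], [7], [8]
  1-simplices (27): (27 of them)
  2-simplices (18): [0,1,3], [0,1,8], [0,3,7], [0,4,5], [0,4,8], [0,5,7], [1,2,3], [1,2,5], [1,5,6], [1,6,8], [2,3,4], [2,4,8], [2,5,7], [2,7,8], [3,4,6], [3,6,7], [4,5,6], [6,7,8]

Hence C_0 ≅ Z^9, C_1 ≅ Z^27, C_2 ≅ Z^18.

∂_1: C_1 → C_0 maps an edge to its endpoints' difference, ∂[p,q] = q − p.
The resulting 9×27 matrix has rank 8, and its Smith normal form has invariant factors (1,1,1,1,1,1,1,1).

The boundary map ∂_2: C_2 → C_1 sends each 2-simplex [p,q,r] to [q,r] − [p,r] + [p,q]. For instance
  ∂[3,4,6] = [4,6] − [3,6] + [3,4],
  ∂[2,4,8] = [4,8] − [2,8] + [2,4].
The 27×18 boundary matrix has rank 17 and Smith normal form diag(1,1,1,1,1,1,1,1,1,1,1,1,1,1,1,1,1).

Computing H_k = (kernel of ∂_k) / (image of ∂_{k+1}):

  H_0: rank C_0 − rank ∂_1 = 9 − 8 = 1, and the invariant factors of ∂_1 are all 1, so H_0 = Z.
  H_1: rank ker ∂_1 − rank ∂_2 = (27 − 8) − 17 = 2, and the invariant factors of ∂_2 are all 1, so H_1 = Z^2.
  H_2: rank ker ∂_2 − rank ∂_3 = (18 − 17) − 0 = 1, and there is no ∂_3, so H_2 = Z.

As a check, the Euler characteristic is 9 − 27 + 18 = 0, which agrees with 1 − 2 + 1 = 0.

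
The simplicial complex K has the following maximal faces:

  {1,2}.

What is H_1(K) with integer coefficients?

H_1 = 0.

We work with the vertex ordering 1 < 2. The simplices of K, each written with vertices in increasing order, are:

  0-simplices (2): [1], [2]
  1-simplices (1): [1,2]

so the chain groups are C_0 ≅ Z^2, C_1 ≅ Z^1.

The boundary map ∂_1: C_1 → C_0 maps an edge to its endpoints' difference, ∂[p,q] = q − p. For instance
  ∂[1,2] = [2] − [1].
As a 2×1 matrix over Z this has rank 1, with invariant factors (1).

Computing H_k = (kernel of ∂_k) / (image of ∂_{k+1}):

  H_1: rank ker ∂_1 − rank ∂_2 = (1 − 1) − 0 = 0, and there is no ∂_2, so H_1 ≅ 0.

(K is a triangulation of the 1-simplex.)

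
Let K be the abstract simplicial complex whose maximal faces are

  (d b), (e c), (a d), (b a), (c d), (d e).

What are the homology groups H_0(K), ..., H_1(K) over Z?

Order the vertices as a < b < c < d < e. Listing each simplex with vertices in this order, K has dimension 1 with simplices:

  0-simplices (5): a, b, c, d, e
  1-simplices (6): ab, ad, bd, cd, ce, de

Hence C_0 ≅ Z^5, C_1 ≅ Z^6.

The boundary map ∂_1: C_1 → C_0 maps an edge to its endpoints' difference, ∂[p,q] = q − p. For instance
  ∂bd = d − b.
The 5×6 boundary matrix has rank 4 and Smith normal form diag(1,1,1,1).

Now H_k = ker ∂_k / im ∂_{k+1}, so:

  H_0: rank C_0 − rank ∂_1 = 5 − 4 = 1, and the invariant factors of ∂_1 are all 1, so H_0 = Z.
  H_1: rank ker ∂_1 − rank ∂_2 = (6 − 4) − 0 = 2, and there is no ∂_2, so H_1 = Z^2.

As a check, the Euler characteristic is 5 − 6 = -1, which agrees with 1 − 2 = -1.

H_0 = Z,  H_1 = Z^2.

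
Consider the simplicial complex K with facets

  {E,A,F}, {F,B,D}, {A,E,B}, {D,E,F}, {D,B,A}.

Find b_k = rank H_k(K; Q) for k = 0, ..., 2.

b_0 = 1, b_1 = 1, b_2 = 0.

Take the total order A < B < D < E < F on the vertex set. Then K (dimension 2) consists of the simplices:

  0-simplices (5): A, B, D, E, F
  1-simplices (10): AB, AD, AE, AF, BD, BE, BF, DE, DF, EF
  2-simplices (5): ABD, ABE, AEF, BDF, DEF

so the chain groups are C_0 ≅ Z^5, C_1 ≅ Z^10, C_2 ≅ Z^5.

∂_1: C_1 → C_0 maps an edge to its endpoints' difference, ∂[p,q] = q − p.
As a 5×10 matrix over Z this has rank 4, with invariant factors (1,1,1,1).

∂_2: C_2 → C_1 maps a triangle to the signed sum of its edges. For instance
  ∂AEF = EF − AF + AE,
  ∂DEF = EF − DF + DE.
As a 10×5 matrix over Z this has rank 5, with invariant factors (1,1,1,1,1).

Now H_k = ker ∂_k / im ∂_{k+1}, so:

  H_0: rank C_0 − rank ∂_1 = 5 − 4 = 1, and the invariant factors of ∂_1 are all 1, so H_0 = Z.
  H_1: rank ker ∂_1 − rank ∂_2 = (10 − 4) − 5 = 1, and the invariant factors of ∂_2 are all 1, so H_1 = Z.
  H_2: rank ker ∂_2 − rank ∂_3 = (5 − 5) − 0 = 0, and there is no ∂_3, so H_2 = 0.

Hence the Betti numbers are b_0 = 1, b_1 = 1, b_2 = 0.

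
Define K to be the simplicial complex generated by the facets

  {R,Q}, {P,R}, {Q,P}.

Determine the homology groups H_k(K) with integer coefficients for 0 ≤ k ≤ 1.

H_0 ≅ Z,  H_1 ≅ Z.

We work with the vertex ordering P < Q < R. The simplices of K, each written with vertices in increasing order, are:

  0-simplices (3): P, Q, R
  1-simplices (3): PQ, PR, QR

giving chain groups C_0 ≅ Z^3, C_1 ≅ Z^3.

Boundary ∂_1: C_1 → C_0 is given by ∂[p,q] = [q] − [p]. For instance
  ∂PQ = Q − P.
The resulting 3×3 matrix has rank 2, and its Smith normal form has invariant factors (1,1).

Computing H_k = (kernel of ∂_k) / (image of ∂_{k+1}):

  H_0: rank C_0 − rank ∂_1 = 3 − 2 = 1, and the invariant factors of ∂_1 are all 1, so H_0 = Z.
  H_1: rank ker ∂_1 − rank ∂_2 = (3 − 2) − 0 = 1, and there is no ∂_2, so H_1 = Z.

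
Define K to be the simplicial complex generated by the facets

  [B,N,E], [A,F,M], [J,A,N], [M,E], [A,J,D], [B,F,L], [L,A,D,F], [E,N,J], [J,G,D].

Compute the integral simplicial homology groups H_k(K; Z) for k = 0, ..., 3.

K has 10 vertices, 21 edges, 11 triangles, 1 3-simplex.
rank ∂_0 = 0, rank ∂_1 = 9 ⇒ b_0 = 10 − 0 − 9 = 1; all invariant factors of ∂_1 are 1 so no torsion. So H_0 = Z.
rank ∂_1 = 9, rank ∂_2 = 10 ⇒ b_1 = 21 − 9 − 10 = 2; all invariant factors of ∂_2 are 1 so no torsion. So H_1 = Z^2.
rank ∂_2 = 10, rank ∂_3 = 1 ⇒ b_2 = 11 − 10 − 1 = 0; all invariant factors of ∂_3 are 1 so no torsion. So H_2 = 0.
rank ∂_3 = 1, rank ∂_4 = 0 ⇒ b_3 = 1 − 1 − 0 = 0. So H_3 = 0.

H_0 = Z,  H_1 = Z^2,  H_2 = 0,  H_3 = 0.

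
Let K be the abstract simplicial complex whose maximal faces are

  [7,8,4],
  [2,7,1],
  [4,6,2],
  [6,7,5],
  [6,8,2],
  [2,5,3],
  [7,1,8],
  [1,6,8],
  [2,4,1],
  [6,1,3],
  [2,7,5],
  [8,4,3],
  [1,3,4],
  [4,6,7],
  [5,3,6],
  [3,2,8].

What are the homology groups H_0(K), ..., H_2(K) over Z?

H_0 ≅ Z,  H_1 ≅ Z^2,  H_2 ≅ Z.

We work with the vertex ordering 1 < 2 < 3 < 4 < 5 < 6 < 7 < 8. The simplices of K, each written with vertices in increasing order, are:

  0-simplices (8): [1], [2], [3], [4], [5], [6], [7], [8]
  1-simplices (24): (24 of them)
  2-simplices (16): [1,2,4], [1,2,7], [1,3,4], [1,3,6], [1,6,8], [1,7,8], [2,3,5], [2,3,8], [2,4,6], [2,5,7], [2,6,8], [3,4,8], [3,5,6], [4,6,7], [4,7,8], [5,6,7]

giving chain groups C_0 ≅ Z^8, C_1 ≅ Z^24, C_2 ≅ Z^16.

The boundary map ∂_1: C_1 → C_0 sends each edge [p,q] (with p < q) to q − p.
This gives a 8×24 integer matrix of rank 7; reducing to Smith normal form yields diagonal entries (1,1,1,1,1,1,1).

∂_2: C_2 → C_1 acts by ∂[p,q,r] = [q,r] − [p,r] + [p,q]. For instance
  ∂[1,2,7] = [2,7] − [1,7] + [1,2],
  ∂[2,3,8] = [3,8] − [2,8] + [2,3].
The resulting 24×16 matrix has rank 15, and its Smith normal form has invariant factors (1,1,1,1,1,1,1,1,1,1,1,1,1,1,1).

Computing H_k = (kernel of ∂_k) / (image of ∂_{k+1}):

  H_0: rank C_0 − rank ∂_1 = 8 − 7 = 1, and the invariant factors of ∂_1 are all 1, so H_0 ≅ Z.
  H_1: rank ker ∂_1 − rank ∂_2 = (24 − 7) − 15 = 2, and the invariant factors of ∂_2 are all 1, so H_1 ≅ Z^2.
  H_2: rank ker ∂_2 − rank ∂_3 = (16 − 15) − 0 = 1, and there is no ∂_3, so H_2 ≅ Z.

As a check, the Euler characteristic is 8 − 24 + 16 = 0, which agrees with 1 − 2 + 1 = 0.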